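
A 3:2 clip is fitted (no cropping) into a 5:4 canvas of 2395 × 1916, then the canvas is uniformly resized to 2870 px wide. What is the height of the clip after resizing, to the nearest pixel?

1913 px

At 2395×1916 the clip is width-limited, so height = 2395 × 2/3 ≈ 1596.67 px.
The frame scales by 2870/2395 = 1.1983; 1596.67 × 1.1983 ≈ 1913.33 px.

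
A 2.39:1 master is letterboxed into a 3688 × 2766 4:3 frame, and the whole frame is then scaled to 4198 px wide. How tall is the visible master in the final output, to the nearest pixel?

1756 px

Fitted into 3688×2766, the master spans the width; its height is 3688 / 2.390 ≈ 1543.10 px.
The frame scales by 4198/3688 = 1.1383; 1543.10 × 1.1383 ≈ 1756.49 px.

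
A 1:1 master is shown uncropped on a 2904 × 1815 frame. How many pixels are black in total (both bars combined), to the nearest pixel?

1:1 is narrower than 16×10, so it spans the full height.
The master is 1815 × 1/1 ≈ 1815.0000 px wide.
Leftover width: 2904 − 1815.0000 = 1089.0000 px.
Bar area = 1089.0000 × 1815 ≈ 1976535 px.

1976535 pixels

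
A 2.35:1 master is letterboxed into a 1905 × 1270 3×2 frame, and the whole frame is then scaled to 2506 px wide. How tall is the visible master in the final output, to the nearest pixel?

1066 px

In the 1905×1270 frame the master fills the width: height = 1905 / 2.350 ≈ 810.64 px.
Scaling 1905 → 2506 is ×1.3155, so the height becomes 810.64 × 1.3155 ≈ 1066.38 px.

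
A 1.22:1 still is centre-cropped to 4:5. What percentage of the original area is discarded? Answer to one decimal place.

The height stays; only width is cut (since 4:5 is narrower than 1.22:1).
Fraction kept = (0.800)/(1.220) ≈ 65.57%, so 34.43% is lost.

34.4%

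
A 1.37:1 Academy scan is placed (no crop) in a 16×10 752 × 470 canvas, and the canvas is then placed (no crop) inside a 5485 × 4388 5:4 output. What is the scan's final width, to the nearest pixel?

1.37:1 Academy in 752×470: fills the height, so the scan is 643.90 × 470.00.
Second fit — the 16×10 canvas into 5485×4388 spans the width: 5485.00 × 3428.12 (×7.2939 from 752×470).
The scan scales with it: width 643.90 × 7.2939 ≈ 4696.53.

4697 px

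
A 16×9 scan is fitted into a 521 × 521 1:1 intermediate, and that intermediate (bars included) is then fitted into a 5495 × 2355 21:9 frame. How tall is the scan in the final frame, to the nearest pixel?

1325 px

Inside the 521×521 canvas the scan is width-limited at 521.00 × 293.06.
The 1:1 canvas is height-limited in 5495×2355, giving 2355.00 × 2355.00; scale factor 4.5202.
Applying the same ×4.5202: 293.06 → 1324.69.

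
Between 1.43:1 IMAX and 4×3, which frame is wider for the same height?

1.43 and 4×3 = 1.333; 1.43 > 1.333.

1.43:1 IMAX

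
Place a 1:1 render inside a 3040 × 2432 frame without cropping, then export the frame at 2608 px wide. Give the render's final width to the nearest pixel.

In the 3040×2432 frame the render fills the height: width = 2432 × 1/1 ≈ 2432.00 px.
Scaling 3040 → 2608 is ×0.8579, so the width becomes 2432.00 × 0.8579 ≈ 2086.40 px.

2086 px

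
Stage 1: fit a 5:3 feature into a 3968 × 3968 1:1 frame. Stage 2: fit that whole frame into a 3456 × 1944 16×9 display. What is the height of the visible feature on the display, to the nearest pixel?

5:3 in 3968×3968: fills the width, so the feature is 3968.00 × 2380.80.
1:1 in 3456×1944: fills the height, so the intermediate becomes 1944.00 × 1944.00 — a scale of ×0.4899.
So the feature's height is 2380.80 × 0.4899 ≈ 1166.40.

1166 px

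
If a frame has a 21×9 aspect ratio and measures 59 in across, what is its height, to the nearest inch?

25 in

At 21×9, 59 / 21 × 9 ≈ 25.29.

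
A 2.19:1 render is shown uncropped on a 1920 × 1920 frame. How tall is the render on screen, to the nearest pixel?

2.19:1 is wider than square, so it spans the full width.
The render is 1920 / 2.190 ≈ 876.71 px tall.

877 px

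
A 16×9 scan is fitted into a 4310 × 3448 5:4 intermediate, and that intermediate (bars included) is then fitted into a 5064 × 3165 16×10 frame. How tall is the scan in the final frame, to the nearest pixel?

2225 px

First fit — 16×9 into 4310×3448 spans the width: 4310.00 × 2424.38.
Second fit — the 5:4 canvas into 5064×3165 spans the height: 3956.25 × 3165.00 (×0.9179 from 4310×3448).
The scan scales with it: height 2424.38 × 0.9179 ≈ 2225.39.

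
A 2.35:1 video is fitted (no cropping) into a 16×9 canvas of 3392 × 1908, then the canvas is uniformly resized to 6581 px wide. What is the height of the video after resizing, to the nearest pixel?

2800 px

Fitted into 3392×1908, the video spans the width; its height is 3392 / 2.350 ≈ 1443.40 px.
Scaling 3392 → 6581 is ×1.9402, so the height becomes 1443.40 × 1.9402 ≈ 2800.43 px.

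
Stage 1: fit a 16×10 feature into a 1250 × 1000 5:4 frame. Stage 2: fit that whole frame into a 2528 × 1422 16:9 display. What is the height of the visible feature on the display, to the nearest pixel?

1111 px

Inside the 1250×1000 canvas the feature is width-limited at 1250.00 × 781.25.
5:4 in 2528×1422: fills the height, so the intermediate becomes 1777.50 × 1422.00 — a scale of ×1.4220.
Applying the same ×1.4220: 781.25 → 1110.94.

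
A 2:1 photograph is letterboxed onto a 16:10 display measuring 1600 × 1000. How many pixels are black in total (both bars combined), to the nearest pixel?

2:1 is wider than 16:10, so it spans the full width.
That makes the image 800.0000 px tall (1600 × 1/2).
Leftover height: 1000 − 800.0000 = 200.0000 px.
Across the 1600-px span: 200.0000 × 1600 ≈ 320000 px.

320000 pixels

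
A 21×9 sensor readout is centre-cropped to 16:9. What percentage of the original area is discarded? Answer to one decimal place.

23.8%

The height stays; only width is cut (since 16:9 is narrower than 21×9).
Area ratio = (1.778)/(2.333) = 76.19%; the remaining 23.81% is cropped out.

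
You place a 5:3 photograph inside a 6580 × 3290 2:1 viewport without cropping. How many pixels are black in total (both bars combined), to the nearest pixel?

5:3 (1.667) < 2:1 (2.000), so the photograph fills the height.
That makes the image 5483.3333 px wide (3290 × 5/3).
Black = 6580 − 5483.3333 = 1096.6667 px.
Bar area = 1096.6667 × 3290 ≈ 3608033 px.

3608033 pixels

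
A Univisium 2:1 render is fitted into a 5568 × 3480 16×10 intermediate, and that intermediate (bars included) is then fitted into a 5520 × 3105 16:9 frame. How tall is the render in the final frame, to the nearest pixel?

Inside the 5568×3480 canvas the render is width-limited at 5568.00 × 2784.00.
The 16×10 canvas is height-limited in 5520×3105, giving 4968.00 × 3105.00; scale factor 0.8922.
So the render's height is 2784.00 × 0.8922 ≈ 2484.00.

2484 px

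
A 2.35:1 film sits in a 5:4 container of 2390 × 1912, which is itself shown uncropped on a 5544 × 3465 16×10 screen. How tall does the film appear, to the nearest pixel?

1843 px

First fit — 2.35:1 into 2390×1912 spans the width: 2390.00 × 1017.02.
Second fit — the 5:4 canvas into 5544×3465 spans the height: 4331.25 × 3465.00 (×1.8122 from 2390×1912).
The film scales with it: height 1017.02 × 1.8122 ≈ 1843.09.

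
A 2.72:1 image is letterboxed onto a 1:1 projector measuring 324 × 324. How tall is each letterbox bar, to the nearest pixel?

102 px

Since 2.720 > 1.000, the image is width-limited.
Content height = 324 / 2.720 ≈ 119.12 px.
Black = 324 − 119.12 = 204.88 px, or 102.44 per bar.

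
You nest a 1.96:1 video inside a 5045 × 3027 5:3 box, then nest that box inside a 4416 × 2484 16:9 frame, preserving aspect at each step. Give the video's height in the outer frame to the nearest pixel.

2112 px

First fit — 1.96:1 into 5045×3027 spans the width: 5045.00 × 2573.98.
The 5:3 canvas is height-limited in 4416×2484, giving 4140.00 × 2484.00; scale factor 0.8206.
The video scales with it: height 2573.98 × 0.8206 ≈ 2112.24.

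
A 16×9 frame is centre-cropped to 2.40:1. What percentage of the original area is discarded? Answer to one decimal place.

Going from 16×9 to 2.40:1 means cutting height while keeping width.
(1.778)/(2.400) ≈ 0.741 of the area survives, leaving 25.93% discarded.

25.9%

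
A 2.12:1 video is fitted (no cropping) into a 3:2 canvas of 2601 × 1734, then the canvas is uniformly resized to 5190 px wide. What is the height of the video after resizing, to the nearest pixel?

2448 px

At 2601×1734 the video is width-limited, so height = 2601 / 2.120 ≈ 1226.89 px.
The frame scales by 5190/2601 = 1.9954; 1226.89 × 1.9954 ≈ 2448.11 px.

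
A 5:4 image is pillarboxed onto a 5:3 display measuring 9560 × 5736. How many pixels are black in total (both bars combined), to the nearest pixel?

13709040 pixels

5:4 is narrower than 5:3, so it spans the full height.
Content width = 5736 × 5/4 ≈ 7170.0000 px.
9560 − 7170.0000 = 2390.0000 px of bars.
Bar area = 2390.0000 × 5736 ≈ 13709040 px.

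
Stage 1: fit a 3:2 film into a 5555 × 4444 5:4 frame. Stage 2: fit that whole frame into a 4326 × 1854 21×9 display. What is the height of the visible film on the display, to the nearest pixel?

1545 px

Inside the 5555×4444 canvas the film is width-limited at 5555.00 × 3703.33.
5:4 in 4326×1854: fills the height, so the intermediate becomes 2317.50 × 1854.00 — a scale of ×0.4172.
So the film's height is 3703.33 × 0.4172 ≈ 1545.00.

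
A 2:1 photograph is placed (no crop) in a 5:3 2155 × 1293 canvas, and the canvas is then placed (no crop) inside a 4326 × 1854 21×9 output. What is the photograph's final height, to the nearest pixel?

Inside the 2155×1293 canvas the photograph is width-limited at 2155.00 × 1077.50.
The 5:3 canvas is height-limited in 4326×1854, giving 3090.00 × 1854.00; scale factor 1.4339.
Applying the same ×1.4339: 1077.50 → 1545.00.

1545 px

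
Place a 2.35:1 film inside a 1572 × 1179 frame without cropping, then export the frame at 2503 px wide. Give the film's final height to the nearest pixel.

1065 px

Fitted into 1572×1179, the film spans the width; its height is 1572 / 2.350 ≈ 668.94 px.
Resizing to 2503 px wide multiplies everything by 1.5922: 668.94 → 1065.11 px.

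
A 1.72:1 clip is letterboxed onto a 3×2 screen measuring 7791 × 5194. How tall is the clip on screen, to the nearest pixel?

4530 px

1.72:1 is wider than 3×2, so it spans the full width.
Content height = 7791 / 1.720 ≈ 4529.65 px.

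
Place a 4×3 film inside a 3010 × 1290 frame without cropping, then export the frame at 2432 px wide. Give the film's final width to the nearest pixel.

1390 px

In the 3010×1290 frame the film fills the height: width = 1290 × 4/3 ≈ 1720.00 px.
Scaling 3010 → 2432 is ×0.8080, so the width becomes 1720.00 × 0.8080 ≈ 1389.71 px.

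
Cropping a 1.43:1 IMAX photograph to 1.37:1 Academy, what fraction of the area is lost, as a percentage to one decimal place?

4.2%

Going from 1.43:1 IMAX to 1.37:1 Academy means cutting width while keeping height.
(1.370)/(1.430) ≈ 0.958 of the area survives, leaving 4.20% discarded.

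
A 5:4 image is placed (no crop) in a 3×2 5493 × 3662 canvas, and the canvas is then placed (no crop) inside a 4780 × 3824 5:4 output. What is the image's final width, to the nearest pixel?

3983 px

5:4 in 5493×3662: fills the height, so the image is 4577.50 × 3662.00.
3×2 in 4780×3824: fills the width, so the intermediate becomes 4780.00 × 3186.67 — a scale of ×0.8702.
The image scales with it: width 4577.50 × 0.8702 ≈ 3983.33.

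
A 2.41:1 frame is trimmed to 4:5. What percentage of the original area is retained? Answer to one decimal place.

33.2%

Going from 2.41:1 to 4:5 means cutting width while keeping height.
Fraction kept = (0.800)/(2.410) ≈ 33.20%.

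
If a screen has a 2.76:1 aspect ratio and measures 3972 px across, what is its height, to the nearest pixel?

1439 px

Height = 3972 / 2.760 = 1439.13.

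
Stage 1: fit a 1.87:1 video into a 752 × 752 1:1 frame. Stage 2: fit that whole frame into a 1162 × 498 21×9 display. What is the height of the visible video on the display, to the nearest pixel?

First fit — 1.87:1 into 752×752 spans the width: 752.00 × 402.14.
Second fit — the 1:1 canvas into 1162×498 spans the height: 498.00 × 498.00 (×0.6622 from 752×752).
Applying the same ×0.6622: 402.14 → 266.31.

266 px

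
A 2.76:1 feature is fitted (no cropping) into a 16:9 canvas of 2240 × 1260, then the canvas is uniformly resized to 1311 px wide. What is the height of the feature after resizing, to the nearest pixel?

475 px

In the 2240×1260 frame the feature fills the width: height = 2240 / 2.760 ≈ 811.59 px.
Scaling 2240 → 1311 is ×0.5853, so the height becomes 811.59 × 0.5853 ≈ 475.00 px.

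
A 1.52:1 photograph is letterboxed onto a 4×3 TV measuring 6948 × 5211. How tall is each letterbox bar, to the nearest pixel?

1.52:1 (1.520) > 4×3 (1.333), so the photograph fills the width.
The photograph is 6948 / 1.520 ≈ 4571.05 px tall.
Black = 5211 − 4571.05 = 639.95 px, or 319.97 per bar.

320 px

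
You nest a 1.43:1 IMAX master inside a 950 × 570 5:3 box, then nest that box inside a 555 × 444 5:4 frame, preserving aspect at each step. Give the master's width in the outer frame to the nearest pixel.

First fit — 1.43:1 IMAX into 950×570 spans the height: 815.10 × 570.00.
Second fit — the 5:3 canvas into 555×444 spans the width: 555.00 × 333.00 (×0.5842 from 950×570).
The master scales with it: width 815.10 × 0.5842 ≈ 476.19.

476 px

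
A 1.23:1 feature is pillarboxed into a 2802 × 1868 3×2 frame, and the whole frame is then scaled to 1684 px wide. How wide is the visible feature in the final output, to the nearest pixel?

1381 px

Fitted into 2802×1868, the feature spans the height; its width is 1868 × 1.230 ≈ 2297.64 px.
Resizing to 1684 px wide multiplies everything by 0.6010: 2297.64 → 1380.88 px.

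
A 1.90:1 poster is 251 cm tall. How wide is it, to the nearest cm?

Width = 251 × 1.900 = 476.90.

477 cm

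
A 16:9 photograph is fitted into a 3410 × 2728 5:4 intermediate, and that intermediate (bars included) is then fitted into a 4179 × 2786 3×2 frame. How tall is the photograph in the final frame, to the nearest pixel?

Inside the 3410×2728 canvas the photograph is width-limited at 3410.00 × 1918.12.
5:4 in 4179×2786: fills the height, so the intermediate becomes 3482.50 × 2786.00 — a scale of ×1.0213.
The photograph scales with it: height 1918.12 × 1.0213 ≈ 1958.91.

1959 px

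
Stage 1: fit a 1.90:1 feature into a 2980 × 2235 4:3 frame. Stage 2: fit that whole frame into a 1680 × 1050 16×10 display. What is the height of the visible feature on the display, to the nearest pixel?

737 px

First fit — 1.90:1 into 2980×2235 spans the width: 2980.00 × 1568.42.
Second fit — the 4:3 canvas into 1680×1050 spans the height: 1400.00 × 1050.00 (×0.4698 from 2980×2235).
So the feature's height is 1568.42 × 0.4698 ≈ 736.84.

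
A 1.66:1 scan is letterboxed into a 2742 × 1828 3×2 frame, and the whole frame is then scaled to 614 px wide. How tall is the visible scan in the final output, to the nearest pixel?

At 2742×1828 the scan is width-limited, so height = 2742 / 1.660 ≈ 1651.81 px.
Resizing to 614 px wide multiplies everything by 0.2239: 1651.81 → 369.88 px.

370 px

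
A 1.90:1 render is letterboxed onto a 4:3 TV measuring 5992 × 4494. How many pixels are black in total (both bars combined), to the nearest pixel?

Since 1.900 > 1.333, the render is width-limited.
Content height = 5992 / 1.900 ≈ 3153.6842 px.
Black = 4494 − 3153.6842 = 1340.3158 px.
Across the 5992-px span: 1340.3158 × 5992 ≈ 8031172 px.

8031172 pixels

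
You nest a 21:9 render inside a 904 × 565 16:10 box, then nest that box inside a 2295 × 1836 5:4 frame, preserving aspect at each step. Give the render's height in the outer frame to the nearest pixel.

First fit — 21:9 into 904×565 spans the width: 904.00 × 387.43.
Second fit — the 16:10 canvas into 2295×1836 spans the width: 2295.00 × 1434.38 (×2.5387 from 904×565).
Applying the same ×2.5387: 387.43 → 983.57.

984 px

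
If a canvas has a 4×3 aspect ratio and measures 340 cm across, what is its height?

340 / 4 × 3 = 255.

255 cm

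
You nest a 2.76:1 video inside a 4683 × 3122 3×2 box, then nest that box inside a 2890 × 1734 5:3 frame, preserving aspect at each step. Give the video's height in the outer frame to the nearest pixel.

942 px

First fit — 2.76:1 into 4683×3122 spans the width: 4683.00 × 1696.74.
3×2 in 2890×1734: fills the height, so the intermediate becomes 2601.00 × 1734.00 — a scale of ×0.5554.
So the video's height is 1696.74 × 0.5554 ≈ 942.39.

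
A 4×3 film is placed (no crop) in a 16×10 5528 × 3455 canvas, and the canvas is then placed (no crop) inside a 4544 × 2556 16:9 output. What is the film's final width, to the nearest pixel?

3408 px

First fit — 4×3 into 5528×3455 spans the height: 4606.67 × 3455.00.
Second fit — the 16×10 canvas into 4544×2556 spans the height: 4089.60 × 2556.00 (×0.7398 from 5528×3455).
Applying the same ×0.7398: 4606.67 → 3408.00.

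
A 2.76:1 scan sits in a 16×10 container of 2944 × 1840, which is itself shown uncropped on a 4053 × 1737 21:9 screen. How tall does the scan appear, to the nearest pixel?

First fit — 2.76:1 into 2944×1840 spans the width: 2944.00 × 1066.67.
16×10 in 4053×1737: fills the height, so the intermediate becomes 2779.20 × 1737.00 — a scale of ×0.9440.
Applying the same ×0.9440: 1066.67 → 1006.96.

1007 px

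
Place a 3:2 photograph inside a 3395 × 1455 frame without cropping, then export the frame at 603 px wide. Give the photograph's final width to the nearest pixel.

In the 3395×1455 frame the photograph fills the height: width = 1455 × 3/2 ≈ 2182.50 px.
Scaling 3395 → 603 is ×0.1776, so the width becomes 2182.50 × 0.1776 ≈ 387.64 px.

388 px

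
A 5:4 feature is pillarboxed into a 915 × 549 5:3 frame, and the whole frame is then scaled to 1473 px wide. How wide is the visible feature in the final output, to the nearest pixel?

1105 px

Fitted into 915×549, the feature spans the height; its width is 549 × 5/4 ≈ 686.25 px.
The frame scales by 1473/915 = 1.6098; 686.25 × 1.6098 ≈ 1104.75 px.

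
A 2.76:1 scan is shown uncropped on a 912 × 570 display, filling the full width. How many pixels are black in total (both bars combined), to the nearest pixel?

That makes the image 330.4348 px tall (912 / 2.760).
Black = 570 − 330.4348 = 239.5652 px.
Bar area = 239.5652 × 912 ≈ 218483 px.

218483 pixels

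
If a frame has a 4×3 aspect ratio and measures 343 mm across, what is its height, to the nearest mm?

257 mm

343 / 4 × 3 = 257.25.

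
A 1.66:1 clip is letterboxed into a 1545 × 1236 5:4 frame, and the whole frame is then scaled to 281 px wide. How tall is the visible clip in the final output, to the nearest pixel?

At 1545×1236 the clip is width-limited, so height = 1545 / 1.660 ≈ 930.72 px.
Resizing to 281 px wide multiplies everything by 0.1819: 930.72 → 169.28 px.

169 px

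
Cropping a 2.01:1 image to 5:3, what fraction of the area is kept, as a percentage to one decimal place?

82.9%

Going from 2.01:1 to 5:3 means cutting width while keeping height.
Area ratio = (1.667)/(2.010) = 82.92% retained.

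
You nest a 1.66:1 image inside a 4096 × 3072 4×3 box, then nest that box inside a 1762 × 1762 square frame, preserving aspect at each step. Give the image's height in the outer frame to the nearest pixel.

Inside the 4096×3072 canvas the image is width-limited at 4096.00 × 2467.47.
Second fit — the 4×3 canvas into 1762×1762 spans the width: 1762.00 × 1321.50 (×0.4302 from 4096×3072).
So the image's height is 2467.47 × 0.4302 ≈ 1061.45.

1061 px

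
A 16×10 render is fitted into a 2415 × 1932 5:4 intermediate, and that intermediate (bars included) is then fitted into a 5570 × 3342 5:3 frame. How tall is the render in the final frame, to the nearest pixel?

16×10 in 2415×1932: fills the width, so the render is 2415.00 × 1509.38.
Second fit — the 5:4 canvas into 5570×3342 spans the height: 4177.50 × 3342.00 (×1.7298 from 2415×1932).
Applying the same ×1.7298: 1509.38 → 2610.94.

2611 px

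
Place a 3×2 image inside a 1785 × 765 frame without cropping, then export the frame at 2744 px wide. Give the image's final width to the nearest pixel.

In the 1785×765 frame the image fills the height: width = 765 × 3/2 ≈ 1147.50 px.
Resizing to 2744 px wide multiplies everything by 1.5373: 1147.50 → 1764.00 px.

1764 px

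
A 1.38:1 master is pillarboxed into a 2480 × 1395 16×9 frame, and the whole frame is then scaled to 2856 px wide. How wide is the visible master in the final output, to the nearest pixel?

2217 px

At 2480×1395 the master is height-limited, so width = 1395 × 1.380 ≈ 1925.10 px.
Scaling 2480 → 2856 is ×1.1516, so the width becomes 1925.10 × 1.1516 ≈ 2216.97 px.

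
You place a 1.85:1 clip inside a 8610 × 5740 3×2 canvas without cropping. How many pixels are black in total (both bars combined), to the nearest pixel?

Since 1.850 > 1.500, the clip is width-limited.
The clip is 8610 / 1.850 ≈ 4654.0541 px tall.
5740 − 4654.0541 = 1085.9459 px of bars.
Bar area = 1085.9459 × 8610 ≈ 9349995 px.

9349995 pixels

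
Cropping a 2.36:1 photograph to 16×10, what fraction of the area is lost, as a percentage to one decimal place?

Going from 2.36:1 to 16×10 means cutting width while keeping height.
Fraction kept = (1.600)/(2.360) ≈ 67.80%, so 32.20% is lost.

32.2%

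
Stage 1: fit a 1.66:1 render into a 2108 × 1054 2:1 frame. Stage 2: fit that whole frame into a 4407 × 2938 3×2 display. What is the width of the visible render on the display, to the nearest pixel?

3658 px

Inside the 2108×1054 canvas the render is height-limited at 1749.64 × 1054.00.
Second fit — the 2:1 canvas into 4407×2938 spans the width: 4407.00 × 2203.50 (×2.0906 from 2108×1054).
Applying the same ×2.0906: 1749.64 → 3657.81.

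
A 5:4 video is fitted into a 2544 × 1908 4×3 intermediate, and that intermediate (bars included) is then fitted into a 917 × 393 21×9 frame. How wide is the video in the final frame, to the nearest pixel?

First fit — 5:4 into 2544×1908 spans the height: 2385.00 × 1908.00.
4×3 in 917×393: fills the height, so the intermediate becomes 524.00 × 393.00 — a scale of ×0.2060.
The video scales with it: width 2385.00 × 0.2060 ≈ 491.25.

491 px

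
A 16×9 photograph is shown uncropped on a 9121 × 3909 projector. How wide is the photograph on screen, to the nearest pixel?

16×9 is narrower than 21:9, so it spans the full height.
The photograph is 3909 × 16/9 ≈ 6949.33 px wide.

6949 px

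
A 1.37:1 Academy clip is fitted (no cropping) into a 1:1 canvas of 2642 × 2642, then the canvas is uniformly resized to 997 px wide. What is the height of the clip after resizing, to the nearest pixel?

Fitted into 2642×2642, the clip spans the width; its height is 2642 / 1.370 ≈ 1928.47 px.
Resizing to 997 px wide multiplies everything by 0.3774: 1928.47 → 727.74 px.

728 px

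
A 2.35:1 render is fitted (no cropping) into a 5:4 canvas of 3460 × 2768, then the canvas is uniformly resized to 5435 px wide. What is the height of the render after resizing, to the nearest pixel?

At 3460×2768 the render is width-limited, so height = 3460 / 2.350 ≈ 1472.34 px.
Scaling 3460 → 5435 is ×1.5708, so the height becomes 1472.34 × 1.5708 ≈ 2312.77 px.

2313 px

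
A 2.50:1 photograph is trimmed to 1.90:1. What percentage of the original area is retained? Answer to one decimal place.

1.90:1 is narrower than 2.50:1, so the crop keeps the full height and trims the width.
(1.900)/(2.500) ≈ 0.760 of the area survives.

76.0%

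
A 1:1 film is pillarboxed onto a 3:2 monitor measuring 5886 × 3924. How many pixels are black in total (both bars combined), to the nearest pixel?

1:1 is narrower than 3:2, so it spans the full height.
That makes the image 3924.0000 px wide (3924 × 1/1).
Leftover width: 5886 − 3924.0000 = 1962.0000 px.
Across the 3924-px span: 1962.0000 × 3924 ≈ 7698888 px.

7698888 pixels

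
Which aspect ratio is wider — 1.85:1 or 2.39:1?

2.39:1

1.85 and 2.39; 2.39 > 1.85.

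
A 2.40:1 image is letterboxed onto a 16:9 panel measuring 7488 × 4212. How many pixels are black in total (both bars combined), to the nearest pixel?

Since 2.400 > 1.778, the image is width-limited.
That makes the image 3120.0000 px tall (7488 / 2.400).
4212 − 3120.0000 = 1092.0000 px of bars.
Bar area = 1092.0000 × 7488 ≈ 8176896 px.

8176896 pixels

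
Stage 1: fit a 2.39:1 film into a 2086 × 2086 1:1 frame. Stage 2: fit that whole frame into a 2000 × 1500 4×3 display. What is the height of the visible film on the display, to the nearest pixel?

Inside the 2086×2086 canvas the film is width-limited at 2086.00 × 872.80.
The 1:1 canvas is height-limited in 2000×1500, giving 1500.00 × 1500.00; scale factor 0.7191.
Applying the same ×0.7191: 872.80 → 627.62.

628 px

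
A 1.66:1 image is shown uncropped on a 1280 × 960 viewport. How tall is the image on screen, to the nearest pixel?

771 px

1.66:1 is wider than 4×3, so it spans the full width.
Content height = 1280 / 1.660 ≈ 771.08 px.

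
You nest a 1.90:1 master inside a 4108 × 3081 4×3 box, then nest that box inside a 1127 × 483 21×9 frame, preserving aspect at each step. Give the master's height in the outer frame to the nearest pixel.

339 px

Inside the 4108×3081 canvas the master is width-limited at 4108.00 × 2162.11.
The 4×3 canvas is height-limited in 1127×483, giving 644.00 × 483.00; scale factor 0.1568.
So the master's height is 2162.11 × 0.1568 ≈ 338.95.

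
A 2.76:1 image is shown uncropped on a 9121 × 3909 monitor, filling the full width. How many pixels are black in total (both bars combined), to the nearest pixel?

Content height = 9121 / 2.760 ≈ 3304.7101 px.
3909 − 3304.7101 = 604.2899 px of bars.
Bar area = 604.2899 × 9121 ≈ 5511728 px.

5511728 pixels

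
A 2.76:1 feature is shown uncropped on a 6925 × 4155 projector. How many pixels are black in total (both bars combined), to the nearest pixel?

11398149 pixels

Since 2.760 > 1.667, the feature is width-limited.
Content height = 6925 / 2.760 ≈ 2509.0580 px.
Leftover height: 4155 − 2509.0580 = 1645.9420 px.
Bar area = 1645.9420 × 6925 ≈ 11398149 px.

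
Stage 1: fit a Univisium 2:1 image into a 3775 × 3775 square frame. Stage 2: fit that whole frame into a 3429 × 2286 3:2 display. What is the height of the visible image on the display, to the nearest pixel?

First fit — Univisium 2:1 into 3775×3775 spans the width: 3775.00 × 1887.50.
Second fit — the square canvas into 3429×2286 spans the height: 2286.00 × 2286.00 (×0.6056 from 3775×3775).
Applying the same ×0.6056: 1887.50 → 1143.00.

1143 px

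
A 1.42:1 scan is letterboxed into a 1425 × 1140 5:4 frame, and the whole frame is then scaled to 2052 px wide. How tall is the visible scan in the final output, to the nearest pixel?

1445 px

Fitted into 1425×1140, the scan spans the width; its height is 1425 / 1.420 ≈ 1003.52 px.
The frame scales by 2052/1425 = 1.4400; 1003.52 × 1.4400 ≈ 1445.07 px.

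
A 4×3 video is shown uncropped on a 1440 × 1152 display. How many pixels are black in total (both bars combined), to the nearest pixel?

103680 pixels

Since 1.333 > 1.250, the video is width-limited.
That makes the image 1080.0000 px tall (1440 × 3/4).
Leftover height: 1152 − 1080.0000 = 72.0000 px.
Bar area = 72.0000 × 1440 ≈ 103680 px.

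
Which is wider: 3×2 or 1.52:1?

3×2 = 1.5 and 1.52; 1.52 > 1.5.

1.52:1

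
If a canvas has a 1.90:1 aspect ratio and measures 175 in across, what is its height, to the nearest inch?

92 in

175 / 1.900 = 92.11.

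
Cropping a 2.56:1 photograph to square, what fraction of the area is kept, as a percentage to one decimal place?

39.1%

square is narrower than 2.56:1, so the crop keeps the full height and trims the width.
Fraction kept = (1.000)/(2.560) ≈ 39.06%.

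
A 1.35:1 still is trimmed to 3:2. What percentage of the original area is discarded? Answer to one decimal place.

3:2 is wider than 1.35:1, so the crop keeps the full width and trims the height.
Fraction kept = (1.350)/(1.500) ≈ 90.00%, so 10.00% is lost.

10.0%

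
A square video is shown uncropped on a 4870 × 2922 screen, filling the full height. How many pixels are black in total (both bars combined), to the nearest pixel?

5692056 pixels

That makes the image 2922.0000 px wide (2922 × 1/1).
4870 − 2922.0000 = 1948.0000 px of bars.
Bar area = 1948.0000 × 2922 ≈ 5692056 px.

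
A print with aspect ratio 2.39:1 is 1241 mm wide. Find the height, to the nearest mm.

1241 / 2.390 = 519.25.

519 mm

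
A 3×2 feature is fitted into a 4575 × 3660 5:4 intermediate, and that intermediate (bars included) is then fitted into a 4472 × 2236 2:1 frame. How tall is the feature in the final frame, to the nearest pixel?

Inside the 4575×3660 canvas the feature is width-limited at 4575.00 × 3050.00.
5:4 in 4472×2236: fills the height, so the intermediate becomes 2795.00 × 2236.00 — a scale of ×0.6109.
So the feature's height is 3050.00 × 0.6109 ≈ 1863.33.

1863 px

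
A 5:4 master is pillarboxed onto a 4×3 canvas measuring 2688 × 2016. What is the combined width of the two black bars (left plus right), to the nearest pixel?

5:4 (1.250) < 4×3 (1.333), so the master fills the height.
Content width = 2016 × 5/4 ≈ 2520.00 px.
Leftover width: 2688 − 2520.00 = 168.00 px.

168 px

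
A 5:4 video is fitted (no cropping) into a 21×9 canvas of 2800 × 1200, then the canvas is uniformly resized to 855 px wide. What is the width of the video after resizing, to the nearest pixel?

458 px

Fitted into 2800×1200, the video spans the height; its width is 1200 × 5/4 ≈ 1500.00 px.
The frame scales by 855/2800 = 0.3054; 1500.00 × 0.3054 ≈ 458.04 px.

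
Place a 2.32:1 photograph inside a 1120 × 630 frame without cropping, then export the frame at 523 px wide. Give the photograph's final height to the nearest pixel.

225 px

At 1120×630 the photograph is width-limited, so height = 1120 / 2.320 ≈ 482.76 px.
The frame scales by 523/1120 = 0.4670; 482.76 × 0.4670 ≈ 225.43 px.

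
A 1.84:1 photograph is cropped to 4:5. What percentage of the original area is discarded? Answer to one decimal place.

Going from 1.84:1 to 4:5 means cutting width while keeping height.
Fraction kept = (0.800)/(1.840) ≈ 43.48%, so 56.52% is lost.

56.5%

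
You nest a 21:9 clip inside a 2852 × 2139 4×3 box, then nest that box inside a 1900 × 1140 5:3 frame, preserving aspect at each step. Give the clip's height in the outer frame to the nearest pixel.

651 px

21:9 in 2852×2139: fills the width, so the clip is 2852.00 × 1222.29.
The 4×3 canvas is height-limited in 1900×1140, giving 1520.00 × 1140.00; scale factor 0.5330.
So the clip's height is 1222.29 × 0.5330 ≈ 651.43.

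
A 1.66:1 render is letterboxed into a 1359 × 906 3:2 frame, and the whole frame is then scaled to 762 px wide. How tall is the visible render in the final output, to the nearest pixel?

459 px

In the 1359×906 frame the render fills the width: height = 1359 / 1.660 ≈ 818.67 px.
The frame scales by 762/1359 = 0.5607; 818.67 × 0.5607 ≈ 459.04 px.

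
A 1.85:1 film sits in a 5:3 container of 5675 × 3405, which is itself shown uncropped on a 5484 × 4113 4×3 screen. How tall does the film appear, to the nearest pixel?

2964 px

First fit — 1.85:1 into 5675×3405 spans the width: 5675.00 × 3067.57.
5:3 in 5484×4113: fills the width, so the intermediate becomes 5484.00 × 3290.40 — a scale of ×0.9663.
So the film's height is 3067.57 × 0.9663 ≈ 2964.32.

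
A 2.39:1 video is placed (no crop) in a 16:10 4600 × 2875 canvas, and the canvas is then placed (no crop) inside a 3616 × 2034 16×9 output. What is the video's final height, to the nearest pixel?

1362 px

2.39:1 in 4600×2875: fills the width, so the video is 4600.00 × 1924.69.
16:10 in 3616×2034: fills the height, so the intermediate becomes 3254.40 × 2034.00 — a scale of ×0.7075.
So the video's height is 1924.69 × 0.7075 ≈ 1361.67.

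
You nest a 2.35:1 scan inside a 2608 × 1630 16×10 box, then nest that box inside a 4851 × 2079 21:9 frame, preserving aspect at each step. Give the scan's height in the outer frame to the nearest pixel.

First fit — 2.35:1 into 2608×1630 spans the width: 2608.00 × 1109.79.
The 16×10 canvas is height-limited in 4851×2079, giving 3326.40 × 2079.00; scale factor 1.2755.
Applying the same ×1.2755: 1109.79 → 1415.49.

1415 px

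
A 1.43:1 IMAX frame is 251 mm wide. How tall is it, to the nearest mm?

251 / 1.430 = 175.52.

176 mm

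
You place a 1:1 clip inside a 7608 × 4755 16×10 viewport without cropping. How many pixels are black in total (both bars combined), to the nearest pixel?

Since 1.000 < 1.600, the clip is height-limited.
Content width = 4755 × 1/1 ≈ 4755.0000 px.
Black = 7608 − 4755.0000 = 2853.0000 px.
That's 2853.0000 × 4755 ≈ 13566015 black pixels.

13566015 pixels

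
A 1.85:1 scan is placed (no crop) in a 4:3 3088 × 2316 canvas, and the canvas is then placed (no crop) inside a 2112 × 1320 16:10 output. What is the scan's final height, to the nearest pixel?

First fit — 1.85:1 into 3088×2316 spans the width: 3088.00 × 1669.19.
The 4:3 canvas is height-limited in 2112×1320, giving 1760.00 × 1320.00; scale factor 0.5699.
Applying the same ×0.5699: 1669.19 → 951.35.

951 px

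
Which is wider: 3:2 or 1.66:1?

3:2 = 1.5 and 1.66; 1.66 > 1.5.

1.66:1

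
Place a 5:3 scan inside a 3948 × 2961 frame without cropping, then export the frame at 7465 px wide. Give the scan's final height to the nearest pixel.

In the 3948×2961 frame the scan fills the width: height = 3948 × 3/5 ≈ 2368.80 px.
The frame scales by 7465/3948 = 1.8908; 2368.80 × 1.8908 ≈ 4479.00 px.

4479 px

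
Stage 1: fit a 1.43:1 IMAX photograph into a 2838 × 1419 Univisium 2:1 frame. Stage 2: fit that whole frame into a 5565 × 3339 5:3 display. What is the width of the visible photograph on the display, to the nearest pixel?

First fit — 1.43:1 IMAX into 2838×1419 spans the height: 2029.17 × 1419.00.
The Univisium 2:1 canvas is width-limited in 5565×3339, giving 5565.00 × 2782.50; scale factor 1.9609.
The photograph scales with it: width 2029.17 × 1.9609 ≈ 3978.97.

3979 px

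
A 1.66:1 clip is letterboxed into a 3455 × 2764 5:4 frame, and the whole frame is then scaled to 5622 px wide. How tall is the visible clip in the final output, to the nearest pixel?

3387 px

At 3455×2764 the clip is width-limited, so height = 3455 / 1.660 ≈ 2081.33 px.
Resizing to 5622 px wide multiplies everything by 1.6272: 2081.33 → 3386.75 px.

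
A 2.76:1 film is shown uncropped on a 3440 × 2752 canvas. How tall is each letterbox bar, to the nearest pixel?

753 px

2.76:1 is wider than 5:4, so it spans the full width.
Content height = 3440 / 2.760 ≈ 1246.38 px.
2752 − 1246.38 = 1505.62 px of bars (752.81 each).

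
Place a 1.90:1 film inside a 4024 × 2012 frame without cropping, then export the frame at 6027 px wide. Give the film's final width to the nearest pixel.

At 4024×2012 the film is height-limited, so width = 2012 × 1.900 ≈ 3822.80 px.
Scaling 4024 → 6027 is ×1.4978, so the width becomes 3822.80 × 1.4978 ≈ 5725.65 px.

5726 px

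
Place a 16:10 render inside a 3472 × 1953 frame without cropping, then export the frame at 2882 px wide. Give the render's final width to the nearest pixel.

2594 px

In the 3472×1953 frame the render fills the height: width = 1953 × 16/10 ≈ 3124.80 px.
The frame scales by 2882/3472 = 0.8301; 3124.80 × 0.8301 ≈ 2593.80 px.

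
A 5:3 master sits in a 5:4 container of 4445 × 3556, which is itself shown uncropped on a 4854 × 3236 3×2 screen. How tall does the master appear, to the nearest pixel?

2427 px

5:3 in 4445×3556: fills the width, so the master is 4445.00 × 2667.00.
5:4 in 4854×3236: fills the height, so the intermediate becomes 4045.00 × 3236.00 — a scale of ×0.9100.
The master scales with it: height 2667.00 × 0.9100 ≈ 2427.00.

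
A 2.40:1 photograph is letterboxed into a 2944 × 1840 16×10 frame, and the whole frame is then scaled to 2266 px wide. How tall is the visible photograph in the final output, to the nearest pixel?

Fitted into 2944×1840, the photograph spans the width; its height is 2944 / 2.400 ≈ 1226.67 px.
Scaling 2944 → 2266 is ×0.7697, so the height becomes 1226.67 × 0.7697 ≈ 944.17 px.

944 px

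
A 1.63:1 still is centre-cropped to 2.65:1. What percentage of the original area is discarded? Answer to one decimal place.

The width stays; only height is cut (since 2.65:1 is wider than 1.63:1).
(1.630)/(2.650) ≈ 0.615 of the area survives, leaving 38.49% discarded.

38.5%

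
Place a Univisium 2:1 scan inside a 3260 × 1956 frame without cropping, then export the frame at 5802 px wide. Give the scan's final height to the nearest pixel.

2901 px

At 3260×1956 the scan is width-limited, so height = 3260 × 1/2 ≈ 1630.00 px.
The frame scales by 5802/3260 = 1.7798; 1630.00 × 1.7798 ≈ 2901.00 px.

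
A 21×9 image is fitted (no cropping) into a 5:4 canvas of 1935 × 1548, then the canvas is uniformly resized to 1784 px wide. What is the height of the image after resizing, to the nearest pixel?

765 px

Fitted into 1935×1548, the image spans the width; its height is 1935 × 9/21 ≈ 829.29 px.
Scaling 1935 → 1784 is ×0.9220, so the height becomes 829.29 × 0.9220 ≈ 764.57 px.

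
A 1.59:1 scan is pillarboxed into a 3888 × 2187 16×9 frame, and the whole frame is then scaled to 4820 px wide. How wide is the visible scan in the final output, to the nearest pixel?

Fitted into 3888×2187, the scan spans the height; its width is 2187 × 1.590 ≈ 3477.33 px.
Scaling 3888 → 4820 is ×1.2397, so the width becomes 3477.33 × 1.2397 ≈ 4310.89 px.

4311 px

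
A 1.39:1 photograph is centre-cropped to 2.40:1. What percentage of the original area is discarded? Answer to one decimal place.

Going from 1.39:1 to 2.40:1 means cutting height while keeping width.
Area ratio = (1.390)/(2.400) = 57.92%; the remaining 42.08% is cropped out.

42.1%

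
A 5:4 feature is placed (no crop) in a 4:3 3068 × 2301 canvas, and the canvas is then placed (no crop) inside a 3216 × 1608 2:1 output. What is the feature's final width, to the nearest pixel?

2010 px

5:4 in 3068×2301: fills the height, so the feature is 2876.25 × 2301.00.
The 4:3 canvas is height-limited in 3216×1608, giving 2144.00 × 1608.00; scale factor 0.6988.
Applying the same ×0.6988: 2876.25 → 2010.00.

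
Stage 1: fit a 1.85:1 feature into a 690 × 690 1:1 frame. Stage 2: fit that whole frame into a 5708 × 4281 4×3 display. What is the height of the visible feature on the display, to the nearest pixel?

2314 px

First fit — 1.85:1 into 690×690 spans the width: 690.00 × 372.97.
1:1 in 5708×4281: fills the height, so the intermediate becomes 4281.00 × 4281.00 — a scale of ×6.2043.
The feature scales with it: height 372.97 × 6.2043 ≈ 2314.05.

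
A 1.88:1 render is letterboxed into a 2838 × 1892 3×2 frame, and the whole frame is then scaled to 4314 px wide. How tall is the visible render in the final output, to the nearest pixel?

At 2838×1892 the render is width-limited, so height = 2838 / 1.880 ≈ 1509.57 px.
Scaling 2838 → 4314 is ×1.5201, so the height becomes 1509.57 × 1.5201 ≈ 2294.68 px.

2295 px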